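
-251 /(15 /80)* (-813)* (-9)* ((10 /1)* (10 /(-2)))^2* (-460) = 11264277600000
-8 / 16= -1 / 2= -0.50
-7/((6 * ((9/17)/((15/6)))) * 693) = -85/10692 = -0.01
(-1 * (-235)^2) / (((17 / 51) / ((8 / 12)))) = -110450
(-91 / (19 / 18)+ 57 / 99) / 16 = -53693 / 10032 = -5.35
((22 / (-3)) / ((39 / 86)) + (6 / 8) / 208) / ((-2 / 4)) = 121061 / 3744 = 32.33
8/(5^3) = 8/125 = 0.06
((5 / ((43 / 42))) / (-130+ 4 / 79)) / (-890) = 553 / 13095994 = 0.00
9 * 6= 54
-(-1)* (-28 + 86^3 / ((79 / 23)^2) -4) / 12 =28022826 / 6241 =4490.12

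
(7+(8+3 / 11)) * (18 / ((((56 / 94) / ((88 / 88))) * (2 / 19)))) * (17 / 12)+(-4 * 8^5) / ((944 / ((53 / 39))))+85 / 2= 6064.22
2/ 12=1/ 6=0.17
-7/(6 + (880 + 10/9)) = -0.01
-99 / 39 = -33 / 13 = -2.54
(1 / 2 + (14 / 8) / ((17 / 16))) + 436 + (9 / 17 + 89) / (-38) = 435.79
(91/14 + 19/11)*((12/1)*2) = 2172/11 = 197.45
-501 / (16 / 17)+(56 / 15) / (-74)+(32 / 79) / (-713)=-266279586401 / 500183760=-532.36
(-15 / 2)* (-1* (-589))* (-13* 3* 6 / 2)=1033695 / 2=516847.50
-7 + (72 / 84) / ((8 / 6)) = -89 / 14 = -6.36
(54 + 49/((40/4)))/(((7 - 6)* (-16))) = -589/160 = -3.68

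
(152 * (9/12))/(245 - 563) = -19/53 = -0.36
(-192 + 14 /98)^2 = 1803649 /49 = 36809.16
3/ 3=1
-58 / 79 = -0.73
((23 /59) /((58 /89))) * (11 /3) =22517 /10266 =2.19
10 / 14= 5 / 7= 0.71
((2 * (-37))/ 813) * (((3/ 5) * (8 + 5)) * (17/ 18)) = -8177/ 12195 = -0.67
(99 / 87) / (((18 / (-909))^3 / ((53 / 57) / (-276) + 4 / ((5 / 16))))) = -11407918186313 / 6083040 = -1875364.65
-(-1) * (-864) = -864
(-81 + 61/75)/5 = -6014/375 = -16.04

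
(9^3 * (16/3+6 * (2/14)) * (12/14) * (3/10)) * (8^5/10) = 931627008/245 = 3802559.22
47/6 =7.83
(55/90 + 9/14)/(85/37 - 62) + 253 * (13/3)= 152570498/139167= 1096.31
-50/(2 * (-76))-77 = -76.67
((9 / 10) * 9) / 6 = 27 / 20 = 1.35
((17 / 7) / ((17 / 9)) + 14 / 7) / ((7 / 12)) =276 / 49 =5.63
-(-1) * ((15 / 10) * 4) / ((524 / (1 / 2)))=3 / 524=0.01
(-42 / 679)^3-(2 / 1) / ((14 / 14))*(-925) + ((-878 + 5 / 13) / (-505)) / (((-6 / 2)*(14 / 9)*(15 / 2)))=387951999046093 / 209709438575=1849.95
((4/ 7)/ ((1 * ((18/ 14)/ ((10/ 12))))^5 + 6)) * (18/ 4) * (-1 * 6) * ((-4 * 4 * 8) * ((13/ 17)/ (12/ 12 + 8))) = 24970400000/ 2193839443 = 11.38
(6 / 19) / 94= 0.00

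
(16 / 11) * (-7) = -112 / 11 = -10.18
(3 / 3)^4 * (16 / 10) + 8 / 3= 64 / 15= 4.27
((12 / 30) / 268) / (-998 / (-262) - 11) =-131 / 631140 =-0.00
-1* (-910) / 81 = 910 / 81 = 11.23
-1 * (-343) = 343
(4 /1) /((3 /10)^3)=4000 /27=148.15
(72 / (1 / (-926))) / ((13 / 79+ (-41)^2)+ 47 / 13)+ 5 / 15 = -203686163 / 5190807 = -39.24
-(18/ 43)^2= -324/ 1849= -0.18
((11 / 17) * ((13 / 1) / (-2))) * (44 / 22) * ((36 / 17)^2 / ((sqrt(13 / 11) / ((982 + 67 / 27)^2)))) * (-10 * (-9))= -3026750015.45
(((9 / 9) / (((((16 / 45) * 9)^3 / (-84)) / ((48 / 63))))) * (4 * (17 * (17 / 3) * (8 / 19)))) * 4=-72250 / 57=-1267.54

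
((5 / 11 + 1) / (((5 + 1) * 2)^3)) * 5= 5 / 1188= 0.00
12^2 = 144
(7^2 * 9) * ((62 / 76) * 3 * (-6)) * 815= -100276785 / 19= -5277725.53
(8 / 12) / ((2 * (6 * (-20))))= -1 / 360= -0.00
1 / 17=0.06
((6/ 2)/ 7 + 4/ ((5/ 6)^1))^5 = 205236901143/ 52521875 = 3907.65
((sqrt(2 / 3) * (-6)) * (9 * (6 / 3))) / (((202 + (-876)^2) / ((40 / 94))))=-360 * sqrt(6) / 18038083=-0.00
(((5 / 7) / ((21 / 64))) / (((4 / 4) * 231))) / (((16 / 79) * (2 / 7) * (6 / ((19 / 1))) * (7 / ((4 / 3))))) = 30020 / 305613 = 0.10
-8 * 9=-72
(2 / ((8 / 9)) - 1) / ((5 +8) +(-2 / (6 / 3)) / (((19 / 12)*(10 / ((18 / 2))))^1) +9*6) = 475 / 25244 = 0.02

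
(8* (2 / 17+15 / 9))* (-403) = -293384 / 51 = -5752.63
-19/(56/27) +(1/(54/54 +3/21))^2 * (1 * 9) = -1017/448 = -2.27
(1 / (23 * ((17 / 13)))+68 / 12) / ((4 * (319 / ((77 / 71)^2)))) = 0.01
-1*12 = -12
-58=-58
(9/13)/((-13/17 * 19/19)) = -153/169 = -0.91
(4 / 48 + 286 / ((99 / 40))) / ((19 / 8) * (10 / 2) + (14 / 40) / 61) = 2539430 / 260901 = 9.73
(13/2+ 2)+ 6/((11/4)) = 10.68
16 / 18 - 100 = -892 / 9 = -99.11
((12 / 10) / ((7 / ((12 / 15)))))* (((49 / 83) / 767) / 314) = 84 / 249869425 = 0.00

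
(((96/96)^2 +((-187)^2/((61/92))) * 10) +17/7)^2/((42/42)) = 50715861532926976/182329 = 278155759823.87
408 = 408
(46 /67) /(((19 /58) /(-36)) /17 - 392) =-1632816 /932268217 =-0.00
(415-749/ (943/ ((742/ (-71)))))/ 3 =28341253/ 200859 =141.10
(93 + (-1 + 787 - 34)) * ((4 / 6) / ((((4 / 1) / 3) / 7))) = 5915 / 2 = 2957.50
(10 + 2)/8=3/2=1.50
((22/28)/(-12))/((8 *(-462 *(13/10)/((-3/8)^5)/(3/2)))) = -405/2671771648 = -0.00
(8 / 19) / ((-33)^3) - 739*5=-2522957093 / 682803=-3695.00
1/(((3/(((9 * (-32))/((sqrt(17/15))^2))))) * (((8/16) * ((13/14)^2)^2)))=-110638080/485537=-227.87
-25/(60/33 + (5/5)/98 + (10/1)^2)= -26950/109771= -0.25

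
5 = 5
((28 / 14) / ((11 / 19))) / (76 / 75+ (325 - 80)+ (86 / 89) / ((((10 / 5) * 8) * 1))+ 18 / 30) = 106800 / 7626113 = 0.01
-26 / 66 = -13 / 33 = -0.39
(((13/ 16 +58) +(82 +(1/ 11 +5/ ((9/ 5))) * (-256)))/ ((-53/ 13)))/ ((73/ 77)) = 85559747/ 557136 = 153.57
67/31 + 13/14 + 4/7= 227/62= 3.66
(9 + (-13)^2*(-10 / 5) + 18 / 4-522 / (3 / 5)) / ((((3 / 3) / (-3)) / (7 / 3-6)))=-26279 / 2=-13139.50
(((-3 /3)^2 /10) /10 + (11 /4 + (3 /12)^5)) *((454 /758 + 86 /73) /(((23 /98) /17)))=578940225409 /1629032960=355.39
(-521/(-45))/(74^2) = 521/246420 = 0.00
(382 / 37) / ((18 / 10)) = 1910 / 333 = 5.74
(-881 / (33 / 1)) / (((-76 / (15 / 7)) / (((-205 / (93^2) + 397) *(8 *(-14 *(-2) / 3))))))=120994707520 / 5422923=22311.71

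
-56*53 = -2968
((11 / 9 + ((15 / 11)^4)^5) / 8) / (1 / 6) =750032826753985987779209 / 2018249984797680027603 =371.63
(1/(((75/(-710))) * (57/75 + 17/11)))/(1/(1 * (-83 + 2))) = 105435/317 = 332.60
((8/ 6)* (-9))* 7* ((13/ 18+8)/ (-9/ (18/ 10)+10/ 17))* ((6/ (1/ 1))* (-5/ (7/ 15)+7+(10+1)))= 181492/ 25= 7259.68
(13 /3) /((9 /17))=221 /27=8.19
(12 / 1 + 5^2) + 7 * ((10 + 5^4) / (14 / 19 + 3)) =87082 / 71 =1226.51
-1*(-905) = 905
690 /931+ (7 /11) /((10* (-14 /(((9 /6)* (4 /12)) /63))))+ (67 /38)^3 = 1035169369 /166365045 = 6.22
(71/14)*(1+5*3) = 568/7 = 81.14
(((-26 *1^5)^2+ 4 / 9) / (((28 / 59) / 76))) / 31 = 6824648 / 1953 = 3494.44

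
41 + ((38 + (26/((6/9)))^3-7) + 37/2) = 118819/2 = 59409.50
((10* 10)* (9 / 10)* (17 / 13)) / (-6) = -255 / 13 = -19.62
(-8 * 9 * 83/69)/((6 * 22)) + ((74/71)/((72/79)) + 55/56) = 13304807/9053352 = 1.47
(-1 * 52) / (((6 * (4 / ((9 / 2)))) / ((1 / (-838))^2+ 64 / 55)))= -11.35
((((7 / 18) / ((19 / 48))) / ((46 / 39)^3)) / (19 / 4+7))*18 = 9965592 / 10865131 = 0.92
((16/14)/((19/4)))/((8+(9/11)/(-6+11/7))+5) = 5456/290605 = 0.02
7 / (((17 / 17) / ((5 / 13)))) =35 / 13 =2.69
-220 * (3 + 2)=-1100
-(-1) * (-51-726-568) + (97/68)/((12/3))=-365743/272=-1344.64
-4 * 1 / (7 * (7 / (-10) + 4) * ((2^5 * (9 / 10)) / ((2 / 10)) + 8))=-5 / 4389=-0.00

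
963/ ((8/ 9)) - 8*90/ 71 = 609597/ 568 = 1073.23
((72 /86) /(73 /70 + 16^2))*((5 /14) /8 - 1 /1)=-4815 /1547398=-0.00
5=5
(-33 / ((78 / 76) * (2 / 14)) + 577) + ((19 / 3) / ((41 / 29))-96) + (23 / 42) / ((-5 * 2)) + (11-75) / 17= 325486159 / 1268540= 256.58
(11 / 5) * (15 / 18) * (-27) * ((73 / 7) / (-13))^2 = -527571 / 16562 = -31.85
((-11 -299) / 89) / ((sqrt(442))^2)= -155 / 19669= -0.01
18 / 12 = 3 / 2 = 1.50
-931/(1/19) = -17689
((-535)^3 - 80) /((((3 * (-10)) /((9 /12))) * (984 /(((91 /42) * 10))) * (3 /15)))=1105942175 /2624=421471.87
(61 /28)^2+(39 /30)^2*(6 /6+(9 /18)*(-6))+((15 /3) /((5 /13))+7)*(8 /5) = 653977 /19600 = 33.37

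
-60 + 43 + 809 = 792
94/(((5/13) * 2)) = 611/5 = 122.20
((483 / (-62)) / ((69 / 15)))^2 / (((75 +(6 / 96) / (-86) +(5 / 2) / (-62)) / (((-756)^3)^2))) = 708056336524718606745600 / 99120919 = 7143359279434431.06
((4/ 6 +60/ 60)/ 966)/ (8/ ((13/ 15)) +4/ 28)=65/ 353142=0.00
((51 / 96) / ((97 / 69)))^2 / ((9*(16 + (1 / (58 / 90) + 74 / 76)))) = 84237431 / 98347384320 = 0.00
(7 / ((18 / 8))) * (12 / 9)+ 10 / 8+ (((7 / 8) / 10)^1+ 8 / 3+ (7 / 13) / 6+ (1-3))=175277 / 28080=6.24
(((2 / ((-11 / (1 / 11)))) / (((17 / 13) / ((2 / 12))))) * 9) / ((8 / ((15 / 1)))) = -585 / 16456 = -0.04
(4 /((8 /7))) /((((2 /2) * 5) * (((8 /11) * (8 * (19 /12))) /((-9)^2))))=18711 /3040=6.15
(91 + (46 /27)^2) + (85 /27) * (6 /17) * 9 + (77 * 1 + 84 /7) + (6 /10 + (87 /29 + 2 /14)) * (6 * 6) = 327.65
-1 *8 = -8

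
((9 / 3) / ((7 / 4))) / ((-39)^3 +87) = -1 / 34552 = -0.00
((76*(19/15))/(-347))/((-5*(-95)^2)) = 4/650625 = 0.00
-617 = -617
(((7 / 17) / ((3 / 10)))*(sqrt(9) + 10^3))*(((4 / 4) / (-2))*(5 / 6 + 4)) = -59885 / 18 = -3326.94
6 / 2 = 3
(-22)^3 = -10648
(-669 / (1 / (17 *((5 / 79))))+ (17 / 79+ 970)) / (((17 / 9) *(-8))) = -16.57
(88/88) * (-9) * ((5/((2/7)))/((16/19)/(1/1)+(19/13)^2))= -1011465/19126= -52.88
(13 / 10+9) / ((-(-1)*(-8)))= -103 / 80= -1.29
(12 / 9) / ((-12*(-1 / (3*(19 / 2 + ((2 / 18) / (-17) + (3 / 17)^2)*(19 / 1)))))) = 51851 / 15606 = 3.32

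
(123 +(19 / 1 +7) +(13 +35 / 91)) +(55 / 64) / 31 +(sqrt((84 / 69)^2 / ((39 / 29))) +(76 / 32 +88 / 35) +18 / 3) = 28 * sqrt(1131) / 897 +156442841 / 902720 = 174.35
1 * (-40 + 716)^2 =456976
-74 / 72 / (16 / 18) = -37 / 32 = -1.16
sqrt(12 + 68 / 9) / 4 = sqrt(11) / 3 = 1.11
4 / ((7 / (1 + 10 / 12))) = 22 / 21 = 1.05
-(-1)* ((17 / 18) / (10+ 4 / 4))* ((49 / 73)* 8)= 3332 / 7227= 0.46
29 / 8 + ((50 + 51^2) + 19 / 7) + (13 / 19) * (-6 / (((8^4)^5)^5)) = 359970865800744560668136234713741968560023199966663196779679951985538867273909754568330836967151 / 135462892426243324736851638279223647709922648178784760667303339882066356434261890961195925504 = 2657.34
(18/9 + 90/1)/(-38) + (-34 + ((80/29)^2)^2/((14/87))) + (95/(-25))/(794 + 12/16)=16677100353168/51559199615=323.46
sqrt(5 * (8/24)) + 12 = sqrt(15)/3 + 12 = 13.29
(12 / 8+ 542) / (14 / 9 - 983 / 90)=-16305 / 281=-58.02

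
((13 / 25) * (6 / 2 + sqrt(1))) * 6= 12.48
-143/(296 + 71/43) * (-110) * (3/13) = 156090/12799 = 12.20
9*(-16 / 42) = -24 / 7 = -3.43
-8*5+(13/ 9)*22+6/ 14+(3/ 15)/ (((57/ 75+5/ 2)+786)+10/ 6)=-58249859/ 7474257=-7.79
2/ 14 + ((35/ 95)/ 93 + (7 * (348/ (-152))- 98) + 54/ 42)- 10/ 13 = -113.36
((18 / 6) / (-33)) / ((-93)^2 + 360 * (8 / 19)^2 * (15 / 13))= -4693 / 450288927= -0.00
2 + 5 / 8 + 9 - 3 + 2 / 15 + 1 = 1171 / 120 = 9.76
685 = 685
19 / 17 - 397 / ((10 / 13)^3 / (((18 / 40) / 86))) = -100767977 / 29240000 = -3.45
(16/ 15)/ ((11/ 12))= 64/ 55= 1.16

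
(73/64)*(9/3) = 219/64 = 3.42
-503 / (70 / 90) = -4527 / 7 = -646.71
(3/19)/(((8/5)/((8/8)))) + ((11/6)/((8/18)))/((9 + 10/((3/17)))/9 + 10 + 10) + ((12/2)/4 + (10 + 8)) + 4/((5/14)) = 393991/12730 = 30.95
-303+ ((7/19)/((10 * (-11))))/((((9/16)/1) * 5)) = -14248631/47025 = -303.00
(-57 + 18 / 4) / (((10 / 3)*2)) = -63 / 8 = -7.88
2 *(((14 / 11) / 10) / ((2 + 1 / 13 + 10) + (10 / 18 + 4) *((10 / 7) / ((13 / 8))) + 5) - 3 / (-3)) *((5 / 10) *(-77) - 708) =-1426356959 / 949630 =-1502.01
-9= -9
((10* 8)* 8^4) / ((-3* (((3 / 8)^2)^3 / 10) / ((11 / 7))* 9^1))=-68579325.53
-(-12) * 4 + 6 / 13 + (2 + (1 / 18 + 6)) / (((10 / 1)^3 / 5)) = 453977 / 9360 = 48.50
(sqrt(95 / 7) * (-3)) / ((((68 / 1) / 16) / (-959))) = 1644 * sqrt(665) / 17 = 2493.81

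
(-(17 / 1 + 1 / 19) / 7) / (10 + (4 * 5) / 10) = -27 / 133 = -0.20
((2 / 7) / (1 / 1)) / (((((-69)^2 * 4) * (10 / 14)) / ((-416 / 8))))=-26 / 23805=-0.00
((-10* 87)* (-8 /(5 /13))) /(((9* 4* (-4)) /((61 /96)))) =-22997 /288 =-79.85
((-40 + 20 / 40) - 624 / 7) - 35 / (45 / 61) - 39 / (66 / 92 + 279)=-95235391 / 540414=-176.23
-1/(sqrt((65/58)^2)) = -58/65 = -0.89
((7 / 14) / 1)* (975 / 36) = 325 / 24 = 13.54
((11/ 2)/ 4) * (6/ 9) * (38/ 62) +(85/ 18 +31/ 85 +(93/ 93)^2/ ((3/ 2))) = 599081/ 94860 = 6.32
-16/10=-8/5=-1.60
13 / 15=0.87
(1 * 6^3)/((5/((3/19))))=648/95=6.82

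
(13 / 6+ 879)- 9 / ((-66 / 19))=29164 / 33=883.76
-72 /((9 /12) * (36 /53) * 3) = -424 /9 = -47.11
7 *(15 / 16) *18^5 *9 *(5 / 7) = 79716150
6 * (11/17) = 66/17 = 3.88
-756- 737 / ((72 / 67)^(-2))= -107676 / 67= -1607.10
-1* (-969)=969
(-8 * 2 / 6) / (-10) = 4 / 15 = 0.27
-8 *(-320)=2560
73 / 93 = 0.78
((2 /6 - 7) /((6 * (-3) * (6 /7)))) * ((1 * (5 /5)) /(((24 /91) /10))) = 15925 /972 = 16.38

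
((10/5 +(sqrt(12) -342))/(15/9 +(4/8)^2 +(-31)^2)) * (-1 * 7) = 5712/2311 -168 * sqrt(3)/11555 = 2.45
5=5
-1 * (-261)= 261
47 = 47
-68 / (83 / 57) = -3876 / 83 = -46.70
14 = 14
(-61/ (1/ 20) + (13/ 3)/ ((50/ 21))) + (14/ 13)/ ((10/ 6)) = -791397/ 650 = -1217.53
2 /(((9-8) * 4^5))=1 /512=0.00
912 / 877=1.04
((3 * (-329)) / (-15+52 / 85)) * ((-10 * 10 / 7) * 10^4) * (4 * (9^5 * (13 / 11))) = -36800517780000000 / 13453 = -2735487830223.74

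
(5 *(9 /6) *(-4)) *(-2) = 60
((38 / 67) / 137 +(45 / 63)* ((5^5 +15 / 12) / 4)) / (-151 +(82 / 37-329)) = -1.17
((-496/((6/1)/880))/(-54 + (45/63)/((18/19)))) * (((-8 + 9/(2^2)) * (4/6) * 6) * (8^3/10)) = -10793975808/6709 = -1608879.98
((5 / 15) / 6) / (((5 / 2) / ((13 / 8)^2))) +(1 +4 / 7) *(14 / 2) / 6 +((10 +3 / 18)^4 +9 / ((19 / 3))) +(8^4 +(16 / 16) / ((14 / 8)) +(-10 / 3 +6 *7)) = 14822.07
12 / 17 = 0.71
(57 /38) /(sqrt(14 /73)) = 3 * sqrt(1022) /28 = 3.43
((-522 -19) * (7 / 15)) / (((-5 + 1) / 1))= 3787 / 60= 63.12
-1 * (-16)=16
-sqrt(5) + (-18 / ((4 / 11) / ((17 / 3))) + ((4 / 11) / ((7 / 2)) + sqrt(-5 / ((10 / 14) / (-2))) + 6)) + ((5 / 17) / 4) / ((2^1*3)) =-272.88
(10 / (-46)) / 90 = -1 / 414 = -0.00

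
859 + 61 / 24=20677 / 24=861.54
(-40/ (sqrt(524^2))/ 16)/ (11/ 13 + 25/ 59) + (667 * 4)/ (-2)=-1361687003/ 1020752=-1334.00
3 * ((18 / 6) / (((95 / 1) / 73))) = 657 / 95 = 6.92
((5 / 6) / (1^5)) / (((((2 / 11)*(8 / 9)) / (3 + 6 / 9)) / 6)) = 113.44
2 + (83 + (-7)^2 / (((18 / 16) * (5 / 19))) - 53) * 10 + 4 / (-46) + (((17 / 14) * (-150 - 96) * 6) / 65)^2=2717.33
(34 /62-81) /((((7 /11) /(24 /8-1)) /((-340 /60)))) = 932756 /651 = 1432.80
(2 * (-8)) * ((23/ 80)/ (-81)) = 23/ 405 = 0.06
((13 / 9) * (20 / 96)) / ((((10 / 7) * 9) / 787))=71617 / 3888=18.42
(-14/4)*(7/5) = -49/10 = -4.90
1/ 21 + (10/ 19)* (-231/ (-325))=0.42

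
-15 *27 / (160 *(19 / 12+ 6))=-243 / 728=-0.33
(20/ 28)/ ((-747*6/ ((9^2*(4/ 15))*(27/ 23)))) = -54/ 13363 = -0.00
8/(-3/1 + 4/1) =8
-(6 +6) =-12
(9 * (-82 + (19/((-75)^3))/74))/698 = -2559937519/2421187500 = -1.06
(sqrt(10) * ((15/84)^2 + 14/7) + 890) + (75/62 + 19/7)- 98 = 1593 * sqrt(10)/784 + 345431/434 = 802.35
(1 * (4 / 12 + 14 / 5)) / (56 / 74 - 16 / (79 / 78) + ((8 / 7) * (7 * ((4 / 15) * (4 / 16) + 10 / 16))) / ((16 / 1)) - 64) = -2198096 / 55206031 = -0.04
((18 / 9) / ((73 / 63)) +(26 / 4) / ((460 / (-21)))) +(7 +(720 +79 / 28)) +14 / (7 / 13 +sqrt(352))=9464*sqrt(22) / 59439 +20433078182813 / 27943462680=731.98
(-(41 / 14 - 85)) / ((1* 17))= 1149 / 238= 4.83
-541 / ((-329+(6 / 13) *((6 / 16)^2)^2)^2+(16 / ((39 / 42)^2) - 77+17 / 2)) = -383481020416 / 76685607433897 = -0.01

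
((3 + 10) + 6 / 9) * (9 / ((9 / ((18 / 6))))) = 41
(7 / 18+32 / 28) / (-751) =-193 / 94626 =-0.00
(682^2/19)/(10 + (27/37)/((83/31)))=1428395804/599393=2383.07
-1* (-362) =362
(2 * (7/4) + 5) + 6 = 29/2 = 14.50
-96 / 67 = -1.43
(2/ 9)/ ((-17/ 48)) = -32/ 51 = -0.63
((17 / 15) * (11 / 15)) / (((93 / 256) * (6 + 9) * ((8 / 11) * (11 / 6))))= 0.11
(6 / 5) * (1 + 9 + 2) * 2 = 144 / 5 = 28.80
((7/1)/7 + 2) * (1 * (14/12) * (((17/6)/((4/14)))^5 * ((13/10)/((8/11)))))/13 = 1837492318123/39813120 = 46152.93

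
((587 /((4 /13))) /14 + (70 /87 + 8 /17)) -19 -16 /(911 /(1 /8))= 8944222751 /75452664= 118.54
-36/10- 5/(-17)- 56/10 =-757/85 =-8.91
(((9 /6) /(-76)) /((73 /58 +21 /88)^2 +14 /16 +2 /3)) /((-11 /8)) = 5328576 /1404506201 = 0.00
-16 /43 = -0.37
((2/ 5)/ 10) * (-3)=-3/ 25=-0.12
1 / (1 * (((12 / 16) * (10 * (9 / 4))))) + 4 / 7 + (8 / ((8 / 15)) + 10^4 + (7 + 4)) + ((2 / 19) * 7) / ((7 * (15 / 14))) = 180029918 / 17955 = 10026.73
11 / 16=0.69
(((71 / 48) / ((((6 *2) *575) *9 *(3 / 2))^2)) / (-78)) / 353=-71 / 11467698437520000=-0.00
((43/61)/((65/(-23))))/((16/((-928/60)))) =28681/118950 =0.24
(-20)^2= 400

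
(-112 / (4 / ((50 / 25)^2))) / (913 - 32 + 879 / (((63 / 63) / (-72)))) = 112 / 62407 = 0.00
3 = 3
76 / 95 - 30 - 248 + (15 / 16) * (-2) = -11163 / 40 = -279.08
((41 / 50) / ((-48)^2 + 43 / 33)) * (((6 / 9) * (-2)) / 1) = -902 / 1901875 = -0.00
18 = 18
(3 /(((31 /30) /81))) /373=7290 /11563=0.63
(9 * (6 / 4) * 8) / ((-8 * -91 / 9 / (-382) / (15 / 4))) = -1912.62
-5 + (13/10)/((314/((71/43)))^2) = -9115134667/1823040040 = -5.00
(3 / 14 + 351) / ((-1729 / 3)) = -14751 / 24206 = -0.61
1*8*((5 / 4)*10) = 100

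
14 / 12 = 7 / 6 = 1.17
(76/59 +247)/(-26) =-14649/1534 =-9.55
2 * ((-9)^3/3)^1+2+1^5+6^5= 7293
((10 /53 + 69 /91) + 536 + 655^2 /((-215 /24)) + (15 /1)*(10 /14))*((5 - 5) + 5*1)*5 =-245463036250 /207389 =-1183587.54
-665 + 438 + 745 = 518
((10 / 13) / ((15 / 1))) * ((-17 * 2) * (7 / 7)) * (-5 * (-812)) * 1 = -276080 / 39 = -7078.97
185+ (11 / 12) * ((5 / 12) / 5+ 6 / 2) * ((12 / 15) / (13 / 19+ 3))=2338733 / 12600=185.61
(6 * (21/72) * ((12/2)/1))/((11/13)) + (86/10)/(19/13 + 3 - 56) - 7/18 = 3931159/331650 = 11.85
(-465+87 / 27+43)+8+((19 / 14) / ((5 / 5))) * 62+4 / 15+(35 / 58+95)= -4216073 / 18270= -230.76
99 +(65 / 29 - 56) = 1312 / 29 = 45.24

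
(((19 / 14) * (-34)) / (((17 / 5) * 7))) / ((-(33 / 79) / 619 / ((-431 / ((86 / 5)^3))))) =-250281430625 / 1028502552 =-243.35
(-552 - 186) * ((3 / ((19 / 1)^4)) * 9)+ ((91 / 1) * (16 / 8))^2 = 4316732878 / 130321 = 33123.85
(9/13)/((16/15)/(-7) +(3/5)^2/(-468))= -4.52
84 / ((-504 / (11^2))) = -121 / 6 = -20.17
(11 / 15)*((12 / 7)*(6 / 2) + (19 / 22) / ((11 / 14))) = 5287 / 1155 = 4.58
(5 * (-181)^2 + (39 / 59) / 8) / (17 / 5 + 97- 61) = 1962335 / 472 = 4157.49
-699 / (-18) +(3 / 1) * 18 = 557 / 6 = 92.83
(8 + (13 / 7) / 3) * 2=362 / 21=17.24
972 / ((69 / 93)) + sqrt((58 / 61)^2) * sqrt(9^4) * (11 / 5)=1479.52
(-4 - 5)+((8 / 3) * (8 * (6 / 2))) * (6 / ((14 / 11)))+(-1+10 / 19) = 38868 / 133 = 292.24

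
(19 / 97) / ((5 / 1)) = 0.04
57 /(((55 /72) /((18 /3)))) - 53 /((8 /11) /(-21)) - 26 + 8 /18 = 7732013 /3960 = 1952.53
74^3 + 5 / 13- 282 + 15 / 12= 21057069 / 52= 404943.63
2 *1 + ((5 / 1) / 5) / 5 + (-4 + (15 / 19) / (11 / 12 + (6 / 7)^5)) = -32444019 / 26427955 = -1.23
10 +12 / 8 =23 / 2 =11.50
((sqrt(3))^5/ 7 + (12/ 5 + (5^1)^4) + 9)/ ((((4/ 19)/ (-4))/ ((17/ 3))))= -1027786/ 15- 969 * sqrt(3)/ 7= -68758.83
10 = 10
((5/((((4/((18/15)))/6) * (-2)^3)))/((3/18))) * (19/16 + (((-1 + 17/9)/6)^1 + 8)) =-4033/64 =-63.02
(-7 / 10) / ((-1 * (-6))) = -7 / 60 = -0.12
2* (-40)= -80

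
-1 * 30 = -30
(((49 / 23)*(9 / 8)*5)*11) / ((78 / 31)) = 250635 / 4784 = 52.39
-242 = -242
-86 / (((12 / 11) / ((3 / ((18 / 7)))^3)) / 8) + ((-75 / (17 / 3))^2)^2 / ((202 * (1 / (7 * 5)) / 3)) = 10214399025103 / 683285301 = 14948.95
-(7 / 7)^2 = -1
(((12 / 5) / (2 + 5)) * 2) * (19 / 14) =228 / 245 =0.93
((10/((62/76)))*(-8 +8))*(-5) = 0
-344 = -344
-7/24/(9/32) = -28/27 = -1.04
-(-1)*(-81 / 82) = -81 / 82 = -0.99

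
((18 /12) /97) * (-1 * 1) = -0.02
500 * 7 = 3500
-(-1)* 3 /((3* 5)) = 1 /5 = 0.20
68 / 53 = 1.28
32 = 32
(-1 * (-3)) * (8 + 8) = 48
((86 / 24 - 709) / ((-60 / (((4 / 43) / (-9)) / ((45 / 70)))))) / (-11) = 11851 / 689634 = 0.02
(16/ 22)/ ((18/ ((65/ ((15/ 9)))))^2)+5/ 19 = 6917/ 1881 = 3.68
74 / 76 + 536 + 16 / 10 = 102329 / 190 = 538.57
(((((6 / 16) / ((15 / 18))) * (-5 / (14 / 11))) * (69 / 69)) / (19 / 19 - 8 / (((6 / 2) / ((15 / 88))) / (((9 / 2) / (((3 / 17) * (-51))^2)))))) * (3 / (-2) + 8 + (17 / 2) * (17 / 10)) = -4106619 / 108080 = -38.00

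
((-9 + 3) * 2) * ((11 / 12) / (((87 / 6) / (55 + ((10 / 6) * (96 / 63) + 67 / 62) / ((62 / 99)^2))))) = -1178714119 / 24190292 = -48.73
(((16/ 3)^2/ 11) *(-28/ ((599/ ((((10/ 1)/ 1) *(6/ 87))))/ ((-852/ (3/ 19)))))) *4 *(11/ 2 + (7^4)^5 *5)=14189643246784561638440960/ 19767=717845057256263552306.42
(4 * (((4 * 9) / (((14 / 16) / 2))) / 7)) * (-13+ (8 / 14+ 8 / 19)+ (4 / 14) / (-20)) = -18419328 / 32585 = -565.27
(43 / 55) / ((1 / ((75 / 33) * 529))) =113735 / 121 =939.96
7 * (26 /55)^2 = 4732 /3025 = 1.56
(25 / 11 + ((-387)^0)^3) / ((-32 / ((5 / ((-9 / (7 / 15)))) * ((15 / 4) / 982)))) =35 / 345664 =0.00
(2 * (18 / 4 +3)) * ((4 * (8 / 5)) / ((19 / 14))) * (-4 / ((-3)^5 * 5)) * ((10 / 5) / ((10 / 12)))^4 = 7.73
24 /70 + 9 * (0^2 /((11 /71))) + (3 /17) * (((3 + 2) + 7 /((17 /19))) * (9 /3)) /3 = 2.61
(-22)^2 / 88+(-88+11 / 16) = -1309 / 16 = -81.81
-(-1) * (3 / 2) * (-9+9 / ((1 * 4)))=-81 / 8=-10.12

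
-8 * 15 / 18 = -20 / 3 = -6.67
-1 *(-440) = 440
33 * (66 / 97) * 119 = 259182 / 97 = 2671.98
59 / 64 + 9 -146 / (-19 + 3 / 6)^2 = 831939 / 87616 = 9.50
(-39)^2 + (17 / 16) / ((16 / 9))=389529 / 256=1521.60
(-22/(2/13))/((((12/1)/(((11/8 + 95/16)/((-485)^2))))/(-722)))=2013297/7527200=0.27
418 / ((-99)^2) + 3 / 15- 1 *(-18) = 81271 / 4455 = 18.24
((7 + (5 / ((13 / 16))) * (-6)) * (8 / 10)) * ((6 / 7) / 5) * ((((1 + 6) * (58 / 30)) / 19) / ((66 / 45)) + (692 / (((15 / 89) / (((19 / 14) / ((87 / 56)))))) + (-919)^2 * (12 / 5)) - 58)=-344686410177628 / 41366325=-8332536.43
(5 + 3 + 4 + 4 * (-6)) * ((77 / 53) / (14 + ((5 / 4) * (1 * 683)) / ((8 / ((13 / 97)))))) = -2868096 / 4656103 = -0.62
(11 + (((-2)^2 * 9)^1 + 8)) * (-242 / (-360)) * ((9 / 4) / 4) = 1331 / 64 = 20.80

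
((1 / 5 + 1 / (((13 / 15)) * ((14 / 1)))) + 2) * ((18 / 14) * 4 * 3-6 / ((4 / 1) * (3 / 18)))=18693 / 1274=14.67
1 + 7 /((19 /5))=2.84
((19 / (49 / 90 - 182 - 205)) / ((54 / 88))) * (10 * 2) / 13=-167200 / 1356459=-0.12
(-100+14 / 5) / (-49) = 486 / 245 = 1.98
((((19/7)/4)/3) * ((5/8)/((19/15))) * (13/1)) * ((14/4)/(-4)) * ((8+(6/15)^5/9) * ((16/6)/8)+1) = -4022291/864000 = -4.66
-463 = -463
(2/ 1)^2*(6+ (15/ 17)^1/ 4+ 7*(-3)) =-1005/ 17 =-59.12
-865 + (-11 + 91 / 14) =-869.50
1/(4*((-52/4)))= -1/52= -0.02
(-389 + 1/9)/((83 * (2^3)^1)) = -875/1494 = -0.59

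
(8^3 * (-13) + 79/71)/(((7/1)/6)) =-2834982/497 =-5704.19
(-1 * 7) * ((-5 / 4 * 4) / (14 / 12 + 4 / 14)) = 1470 / 61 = 24.10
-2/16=-1/8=-0.12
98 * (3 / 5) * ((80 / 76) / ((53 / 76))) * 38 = 178752 / 53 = 3372.68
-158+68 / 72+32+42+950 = 15605 / 18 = 866.94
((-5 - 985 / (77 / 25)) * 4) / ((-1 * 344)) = 12505 / 3311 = 3.78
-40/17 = -2.35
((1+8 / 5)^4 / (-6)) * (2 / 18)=-28561 / 33750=-0.85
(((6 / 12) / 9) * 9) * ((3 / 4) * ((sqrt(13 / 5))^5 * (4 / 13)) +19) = 10.76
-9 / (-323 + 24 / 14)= 63 / 2249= 0.03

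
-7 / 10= -0.70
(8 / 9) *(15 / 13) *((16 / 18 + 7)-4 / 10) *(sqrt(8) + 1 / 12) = 674 / 1053 + 5392 *sqrt(2) / 351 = 22.36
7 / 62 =0.11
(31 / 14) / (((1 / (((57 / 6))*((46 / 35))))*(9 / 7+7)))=13547 / 4060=3.34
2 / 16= 1 / 8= 0.12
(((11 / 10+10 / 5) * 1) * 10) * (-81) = -2511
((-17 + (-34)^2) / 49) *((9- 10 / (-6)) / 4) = 9112 / 147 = 61.99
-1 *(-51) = 51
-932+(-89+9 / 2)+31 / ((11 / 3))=-22177 / 22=-1008.05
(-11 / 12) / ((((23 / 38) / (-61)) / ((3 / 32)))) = 12749 / 1472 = 8.66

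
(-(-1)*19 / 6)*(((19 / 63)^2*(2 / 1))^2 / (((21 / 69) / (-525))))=-180.76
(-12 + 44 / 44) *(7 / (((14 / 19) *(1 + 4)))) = -209 / 10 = -20.90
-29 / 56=-0.52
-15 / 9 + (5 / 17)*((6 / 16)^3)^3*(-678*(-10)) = -2351686445 / 1711276032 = -1.37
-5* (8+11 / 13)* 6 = -3450 / 13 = -265.38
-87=-87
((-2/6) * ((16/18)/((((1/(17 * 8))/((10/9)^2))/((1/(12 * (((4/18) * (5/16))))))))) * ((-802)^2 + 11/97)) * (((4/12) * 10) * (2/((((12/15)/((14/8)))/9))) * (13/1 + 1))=-184787682016000/2619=-70556579616.65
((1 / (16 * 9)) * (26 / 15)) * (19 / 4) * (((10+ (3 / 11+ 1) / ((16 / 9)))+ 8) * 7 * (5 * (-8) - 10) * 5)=-2636725 / 1408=-1872.67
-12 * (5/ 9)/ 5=-4/ 3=-1.33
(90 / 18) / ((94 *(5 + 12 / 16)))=10 / 1081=0.01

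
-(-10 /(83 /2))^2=-400 /6889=-0.06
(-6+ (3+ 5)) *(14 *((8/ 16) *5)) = 70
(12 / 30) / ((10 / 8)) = 8 / 25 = 0.32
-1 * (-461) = 461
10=10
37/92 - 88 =-8059/92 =-87.60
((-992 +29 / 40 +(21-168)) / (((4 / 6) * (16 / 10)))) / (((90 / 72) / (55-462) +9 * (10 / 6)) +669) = -55593351 / 35633504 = -1.56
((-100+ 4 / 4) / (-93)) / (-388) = -33 / 12028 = -0.00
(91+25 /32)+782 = 27961 /32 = 873.78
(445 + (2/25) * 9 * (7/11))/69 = 122501/18975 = 6.46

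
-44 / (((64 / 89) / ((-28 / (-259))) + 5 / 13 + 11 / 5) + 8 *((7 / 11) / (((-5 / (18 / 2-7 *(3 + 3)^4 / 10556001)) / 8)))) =18244549037 / 26564805534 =0.69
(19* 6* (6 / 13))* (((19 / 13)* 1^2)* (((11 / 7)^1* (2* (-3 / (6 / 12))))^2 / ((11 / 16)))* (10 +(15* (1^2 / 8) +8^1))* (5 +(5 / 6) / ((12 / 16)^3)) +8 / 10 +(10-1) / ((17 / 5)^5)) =324170460084129324 / 58789179085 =5514117.82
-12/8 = -3/2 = -1.50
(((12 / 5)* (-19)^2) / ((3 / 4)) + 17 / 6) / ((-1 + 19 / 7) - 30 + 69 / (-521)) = -40.75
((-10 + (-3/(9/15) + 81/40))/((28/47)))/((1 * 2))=-24393/2240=-10.89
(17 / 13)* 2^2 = 68 / 13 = 5.23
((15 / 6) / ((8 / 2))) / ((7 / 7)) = 5 / 8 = 0.62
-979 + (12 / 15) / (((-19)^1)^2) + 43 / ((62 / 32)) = -53537981 / 55955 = -956.80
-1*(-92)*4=368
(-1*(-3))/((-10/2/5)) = -3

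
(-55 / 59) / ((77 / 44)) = -220 / 413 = -0.53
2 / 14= 1 / 7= 0.14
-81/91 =-0.89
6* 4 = 24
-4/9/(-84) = 1/189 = 0.01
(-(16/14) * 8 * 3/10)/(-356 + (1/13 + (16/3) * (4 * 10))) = 3744/194635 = 0.02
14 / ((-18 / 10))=-70 / 9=-7.78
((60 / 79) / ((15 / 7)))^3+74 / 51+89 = 90.50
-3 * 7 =-21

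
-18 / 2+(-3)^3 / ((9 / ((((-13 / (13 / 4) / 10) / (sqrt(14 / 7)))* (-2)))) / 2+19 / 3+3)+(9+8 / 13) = -0.95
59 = 59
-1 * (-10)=10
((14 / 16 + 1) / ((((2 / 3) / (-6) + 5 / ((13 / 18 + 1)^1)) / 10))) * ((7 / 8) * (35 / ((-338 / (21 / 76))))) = -107659125 / 640350464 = -0.17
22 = 22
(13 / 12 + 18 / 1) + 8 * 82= 8101 / 12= 675.08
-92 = -92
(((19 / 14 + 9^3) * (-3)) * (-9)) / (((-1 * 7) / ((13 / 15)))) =-239265 / 98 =-2441.48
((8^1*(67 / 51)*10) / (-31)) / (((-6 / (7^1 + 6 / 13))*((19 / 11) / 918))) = 17157360 / 7657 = 2240.74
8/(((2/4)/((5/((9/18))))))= 160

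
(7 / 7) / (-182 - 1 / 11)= -11 / 2003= -0.01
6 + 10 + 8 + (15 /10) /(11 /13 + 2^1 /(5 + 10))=9753 /382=25.53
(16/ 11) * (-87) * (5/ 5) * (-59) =82128/ 11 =7466.18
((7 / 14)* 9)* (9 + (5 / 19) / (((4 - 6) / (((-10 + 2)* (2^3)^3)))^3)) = 386547058179 / 38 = 10172291004.71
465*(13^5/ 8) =172651245/ 8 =21581405.62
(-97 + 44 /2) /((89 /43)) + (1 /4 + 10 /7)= -86117 /2492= -34.56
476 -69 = 407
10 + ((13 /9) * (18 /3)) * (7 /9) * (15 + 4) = 3728 /27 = 138.07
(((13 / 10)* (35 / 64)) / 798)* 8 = 13 / 1824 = 0.01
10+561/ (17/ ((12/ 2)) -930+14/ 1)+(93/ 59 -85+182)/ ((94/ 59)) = 18349860/ 257513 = 71.26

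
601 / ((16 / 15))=9015 / 16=563.44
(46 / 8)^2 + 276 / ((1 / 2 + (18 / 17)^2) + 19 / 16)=9096569 / 69264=131.33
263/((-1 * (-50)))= 263/50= 5.26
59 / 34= 1.74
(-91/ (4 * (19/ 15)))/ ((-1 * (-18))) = -455/ 456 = -1.00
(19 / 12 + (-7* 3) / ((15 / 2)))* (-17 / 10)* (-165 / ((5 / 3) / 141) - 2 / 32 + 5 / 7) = -388019747 / 13440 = -28870.52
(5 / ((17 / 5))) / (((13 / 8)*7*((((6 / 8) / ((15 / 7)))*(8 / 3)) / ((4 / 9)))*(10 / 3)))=200 / 10829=0.02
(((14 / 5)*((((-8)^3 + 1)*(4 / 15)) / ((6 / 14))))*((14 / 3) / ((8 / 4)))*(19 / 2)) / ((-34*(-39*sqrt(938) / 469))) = -3330187*sqrt(938) / 447525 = -227.90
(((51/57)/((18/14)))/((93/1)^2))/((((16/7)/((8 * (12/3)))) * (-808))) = -833/597507516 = -0.00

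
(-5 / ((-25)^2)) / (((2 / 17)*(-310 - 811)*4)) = 17 / 1121000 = 0.00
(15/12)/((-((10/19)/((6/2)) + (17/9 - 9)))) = 855/4744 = 0.18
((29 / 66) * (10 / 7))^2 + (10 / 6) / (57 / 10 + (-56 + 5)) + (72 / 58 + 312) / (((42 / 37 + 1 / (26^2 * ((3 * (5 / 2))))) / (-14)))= -192209826038522015 / 49765871087163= -3862.28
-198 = -198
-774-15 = -789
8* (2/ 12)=1.33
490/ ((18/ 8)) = 1960/ 9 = 217.78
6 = 6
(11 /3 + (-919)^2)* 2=5067388 /3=1689129.33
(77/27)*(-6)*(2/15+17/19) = -45122/2565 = -17.59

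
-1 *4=-4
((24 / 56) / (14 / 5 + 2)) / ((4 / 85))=425 / 224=1.90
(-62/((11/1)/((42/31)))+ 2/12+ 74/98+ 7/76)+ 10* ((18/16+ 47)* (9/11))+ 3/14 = 11900302/30723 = 387.34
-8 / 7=-1.14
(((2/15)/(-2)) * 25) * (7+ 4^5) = -1718.33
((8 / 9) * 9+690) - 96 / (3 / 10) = 378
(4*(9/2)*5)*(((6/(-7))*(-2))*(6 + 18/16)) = 1099.29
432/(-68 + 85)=432/17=25.41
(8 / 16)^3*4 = 1 / 2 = 0.50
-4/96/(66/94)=-47/792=-0.06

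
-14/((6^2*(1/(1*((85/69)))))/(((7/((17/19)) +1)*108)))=-10500/23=-456.52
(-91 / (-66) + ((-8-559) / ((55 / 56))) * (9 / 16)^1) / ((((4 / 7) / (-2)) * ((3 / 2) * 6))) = 125.75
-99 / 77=-9 / 7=-1.29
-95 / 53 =-1.79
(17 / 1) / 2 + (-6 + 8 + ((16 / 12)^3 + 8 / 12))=731 / 54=13.54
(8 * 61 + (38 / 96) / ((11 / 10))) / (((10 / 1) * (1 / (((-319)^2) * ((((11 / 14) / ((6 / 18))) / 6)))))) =1952342.33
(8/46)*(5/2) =10/23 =0.43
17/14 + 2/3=79/42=1.88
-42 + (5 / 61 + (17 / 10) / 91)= -2325833 / 55510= -41.90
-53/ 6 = -8.83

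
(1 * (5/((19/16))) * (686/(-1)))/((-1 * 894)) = 27440/8493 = 3.23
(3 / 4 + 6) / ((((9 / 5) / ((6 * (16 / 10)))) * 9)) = 4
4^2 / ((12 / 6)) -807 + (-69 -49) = -917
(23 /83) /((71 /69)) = 1587 /5893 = 0.27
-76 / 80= -19 / 20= -0.95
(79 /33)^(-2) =1089 /6241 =0.17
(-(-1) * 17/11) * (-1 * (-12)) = 204/11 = 18.55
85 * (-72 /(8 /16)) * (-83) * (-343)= -348460560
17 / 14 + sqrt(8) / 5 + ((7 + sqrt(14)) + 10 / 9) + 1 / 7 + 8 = 2*sqrt(2) / 5 + sqrt(14) + 2201 / 126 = 21.78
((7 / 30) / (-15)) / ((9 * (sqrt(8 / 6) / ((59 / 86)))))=-413 * sqrt(3) / 696600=-0.00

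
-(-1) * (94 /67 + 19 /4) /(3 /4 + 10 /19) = 323 /67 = 4.82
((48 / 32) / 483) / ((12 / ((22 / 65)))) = 11 / 125580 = 0.00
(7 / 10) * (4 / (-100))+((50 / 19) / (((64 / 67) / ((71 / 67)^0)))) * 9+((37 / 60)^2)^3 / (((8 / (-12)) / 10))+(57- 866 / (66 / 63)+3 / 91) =-44110894052905571 / 59156697600000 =-745.66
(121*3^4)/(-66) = -297/2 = -148.50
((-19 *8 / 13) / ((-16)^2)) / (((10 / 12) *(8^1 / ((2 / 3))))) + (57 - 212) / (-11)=644591 / 45760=14.09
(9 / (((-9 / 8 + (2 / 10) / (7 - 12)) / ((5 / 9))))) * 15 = -15000 / 233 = -64.38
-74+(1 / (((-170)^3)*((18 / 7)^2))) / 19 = -2238087672049 / 30244428000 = -74.00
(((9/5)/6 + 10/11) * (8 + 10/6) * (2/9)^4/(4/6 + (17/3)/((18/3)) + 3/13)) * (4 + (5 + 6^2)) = 802256/1152063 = 0.70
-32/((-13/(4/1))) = 128/13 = 9.85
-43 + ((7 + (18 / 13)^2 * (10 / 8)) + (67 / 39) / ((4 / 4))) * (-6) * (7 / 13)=-173361 / 2197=-78.91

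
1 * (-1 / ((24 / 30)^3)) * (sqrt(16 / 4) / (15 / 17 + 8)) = -2125 / 4832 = -0.44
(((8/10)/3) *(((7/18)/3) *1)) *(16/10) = 112/2025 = 0.06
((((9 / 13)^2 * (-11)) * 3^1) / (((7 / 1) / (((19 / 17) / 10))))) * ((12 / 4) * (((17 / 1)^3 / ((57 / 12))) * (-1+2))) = -4634982 / 5915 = -783.60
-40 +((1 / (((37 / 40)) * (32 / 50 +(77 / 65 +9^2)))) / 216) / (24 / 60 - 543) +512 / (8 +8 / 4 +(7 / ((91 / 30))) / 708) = 11.18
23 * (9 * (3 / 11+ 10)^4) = 33750803727 / 14641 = 2305225.31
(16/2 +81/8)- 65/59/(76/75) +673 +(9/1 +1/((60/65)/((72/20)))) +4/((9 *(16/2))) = 283699999/403560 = 702.99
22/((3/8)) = 176/3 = 58.67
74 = 74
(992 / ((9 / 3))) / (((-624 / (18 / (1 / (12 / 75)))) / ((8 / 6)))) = -1984 / 975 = -2.03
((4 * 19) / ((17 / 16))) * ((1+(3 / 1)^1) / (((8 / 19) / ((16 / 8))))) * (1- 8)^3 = -7924672 / 17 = -466157.18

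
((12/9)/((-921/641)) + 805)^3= 10965476523534957451/21093208947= 519858147.29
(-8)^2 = 64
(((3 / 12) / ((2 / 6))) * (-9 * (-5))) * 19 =2565 / 4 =641.25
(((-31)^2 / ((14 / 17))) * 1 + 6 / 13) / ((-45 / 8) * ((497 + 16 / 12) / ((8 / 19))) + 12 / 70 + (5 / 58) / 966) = -68022794400 / 387912119933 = -0.18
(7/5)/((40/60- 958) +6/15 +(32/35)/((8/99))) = -147/99290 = -0.00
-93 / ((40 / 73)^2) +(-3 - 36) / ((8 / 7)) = -550197 / 1600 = -343.87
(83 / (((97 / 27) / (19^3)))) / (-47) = -15371019 / 4559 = -3371.58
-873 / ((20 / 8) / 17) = -29682 / 5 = -5936.40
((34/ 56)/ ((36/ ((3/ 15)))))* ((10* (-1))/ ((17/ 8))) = -1/ 63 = -0.02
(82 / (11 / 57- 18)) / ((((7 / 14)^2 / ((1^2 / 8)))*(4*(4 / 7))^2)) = -16359 / 37120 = -0.44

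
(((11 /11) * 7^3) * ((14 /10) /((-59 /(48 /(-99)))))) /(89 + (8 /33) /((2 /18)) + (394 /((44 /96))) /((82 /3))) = 225008 /6992385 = 0.03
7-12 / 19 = 121 / 19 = 6.37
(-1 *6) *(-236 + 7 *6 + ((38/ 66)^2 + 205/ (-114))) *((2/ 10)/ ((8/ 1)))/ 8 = 1617761/ 441408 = 3.67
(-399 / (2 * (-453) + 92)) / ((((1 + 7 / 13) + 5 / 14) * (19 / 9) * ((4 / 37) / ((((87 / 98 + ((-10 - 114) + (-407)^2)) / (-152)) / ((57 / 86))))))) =-27203517549 / 14613280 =-1861.56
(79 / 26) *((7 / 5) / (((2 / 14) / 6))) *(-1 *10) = -23226 / 13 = -1786.62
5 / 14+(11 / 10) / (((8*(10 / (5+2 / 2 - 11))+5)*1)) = 9 / 35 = 0.26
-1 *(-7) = 7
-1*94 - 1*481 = -575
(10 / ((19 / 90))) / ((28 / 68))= 115.04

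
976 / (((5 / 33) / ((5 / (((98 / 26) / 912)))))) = 381858048 / 49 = 7793021.39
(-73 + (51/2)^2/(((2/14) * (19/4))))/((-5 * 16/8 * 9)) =-1682/171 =-9.84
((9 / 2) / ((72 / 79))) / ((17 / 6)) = 237 / 136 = 1.74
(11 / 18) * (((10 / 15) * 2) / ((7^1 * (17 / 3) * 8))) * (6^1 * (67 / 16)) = 0.06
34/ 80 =17/ 40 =0.42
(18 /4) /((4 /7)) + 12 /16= 69 /8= 8.62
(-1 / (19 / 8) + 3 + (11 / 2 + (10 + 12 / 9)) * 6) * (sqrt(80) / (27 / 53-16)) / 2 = -208608 * sqrt(5) / 15599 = -29.90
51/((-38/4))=-102/19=-5.37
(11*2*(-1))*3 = -66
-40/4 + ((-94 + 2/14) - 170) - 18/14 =-1926/7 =-275.14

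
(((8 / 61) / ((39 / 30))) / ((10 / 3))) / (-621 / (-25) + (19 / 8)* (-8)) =0.01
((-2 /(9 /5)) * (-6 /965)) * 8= 32 /579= 0.06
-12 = -12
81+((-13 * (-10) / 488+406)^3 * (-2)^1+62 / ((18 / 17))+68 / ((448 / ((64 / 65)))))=-3988922779261050391 / 29743590240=-134110332.58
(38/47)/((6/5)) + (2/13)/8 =5081/7332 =0.69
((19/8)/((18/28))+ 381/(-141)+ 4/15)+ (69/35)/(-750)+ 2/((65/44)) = 251186171/96232500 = 2.61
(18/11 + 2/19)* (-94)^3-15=-302335711/209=-1446582.35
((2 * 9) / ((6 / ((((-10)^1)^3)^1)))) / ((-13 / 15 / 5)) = 225000 / 13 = 17307.69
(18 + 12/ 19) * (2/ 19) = 708/ 361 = 1.96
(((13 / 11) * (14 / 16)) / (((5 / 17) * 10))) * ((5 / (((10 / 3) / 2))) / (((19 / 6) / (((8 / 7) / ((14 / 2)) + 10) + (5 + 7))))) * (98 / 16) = 7560189 / 167200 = 45.22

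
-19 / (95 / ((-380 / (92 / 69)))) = 57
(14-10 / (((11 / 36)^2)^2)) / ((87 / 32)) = -530917952 / 1273767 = -416.81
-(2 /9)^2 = -4 /81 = -0.05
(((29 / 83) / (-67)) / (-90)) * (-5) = -29 / 100098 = -0.00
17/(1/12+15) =204/181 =1.13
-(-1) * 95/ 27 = 95/ 27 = 3.52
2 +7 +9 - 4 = 14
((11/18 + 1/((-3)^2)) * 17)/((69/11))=2431/1242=1.96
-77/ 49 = -11/ 7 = -1.57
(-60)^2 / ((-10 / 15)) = -5400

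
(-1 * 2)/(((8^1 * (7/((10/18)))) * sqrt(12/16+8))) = -sqrt(35)/882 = -0.01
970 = 970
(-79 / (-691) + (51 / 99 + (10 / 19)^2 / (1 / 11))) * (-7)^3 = -10380927242 / 8231883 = -1261.06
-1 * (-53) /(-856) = -53 /856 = -0.06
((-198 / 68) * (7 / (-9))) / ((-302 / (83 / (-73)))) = 6391 / 749564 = 0.01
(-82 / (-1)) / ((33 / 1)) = 82 / 33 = 2.48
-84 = -84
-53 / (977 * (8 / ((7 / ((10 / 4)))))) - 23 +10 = -254391 / 19540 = -13.02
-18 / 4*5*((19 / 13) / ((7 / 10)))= -4275 / 91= -46.98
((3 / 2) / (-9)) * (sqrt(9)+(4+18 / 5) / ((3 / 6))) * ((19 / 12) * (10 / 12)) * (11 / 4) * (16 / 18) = -19019 / 1944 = -9.78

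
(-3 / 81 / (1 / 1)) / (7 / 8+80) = -8 / 17469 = -0.00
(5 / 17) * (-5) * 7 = -175 / 17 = -10.29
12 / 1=12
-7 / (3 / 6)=-14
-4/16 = -1/4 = -0.25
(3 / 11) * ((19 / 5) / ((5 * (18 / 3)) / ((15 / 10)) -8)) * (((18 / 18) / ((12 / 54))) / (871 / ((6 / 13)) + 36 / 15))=513 / 2494228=0.00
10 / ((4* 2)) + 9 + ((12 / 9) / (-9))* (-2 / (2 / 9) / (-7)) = 845 / 84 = 10.06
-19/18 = -1.06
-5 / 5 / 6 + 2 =11 / 6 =1.83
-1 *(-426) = 426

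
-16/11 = -1.45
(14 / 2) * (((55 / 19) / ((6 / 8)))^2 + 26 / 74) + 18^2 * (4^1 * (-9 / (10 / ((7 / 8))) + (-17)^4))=65060659334396 / 601065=108242302.14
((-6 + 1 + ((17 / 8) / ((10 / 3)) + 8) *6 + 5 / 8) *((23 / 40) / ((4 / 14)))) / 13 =11753 / 1600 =7.35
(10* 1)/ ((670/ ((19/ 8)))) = 19/ 536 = 0.04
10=10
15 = 15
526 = 526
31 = 31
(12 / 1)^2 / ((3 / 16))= 768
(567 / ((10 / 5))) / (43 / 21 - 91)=-11907 / 3736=-3.19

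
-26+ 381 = 355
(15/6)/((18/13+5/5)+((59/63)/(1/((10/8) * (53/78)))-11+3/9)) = -49140/147157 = -0.33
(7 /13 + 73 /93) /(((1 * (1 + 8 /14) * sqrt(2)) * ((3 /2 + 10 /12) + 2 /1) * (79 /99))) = 50400 * sqrt(2) /413881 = 0.17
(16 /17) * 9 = 144 /17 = 8.47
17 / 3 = 5.67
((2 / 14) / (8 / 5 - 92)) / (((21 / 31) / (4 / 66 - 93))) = 475385 / 2192652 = 0.22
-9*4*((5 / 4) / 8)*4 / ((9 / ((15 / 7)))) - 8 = -187 / 14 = -13.36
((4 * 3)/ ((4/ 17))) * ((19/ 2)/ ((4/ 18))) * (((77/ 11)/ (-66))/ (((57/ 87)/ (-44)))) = 31059/ 2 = 15529.50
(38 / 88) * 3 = 57 / 44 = 1.30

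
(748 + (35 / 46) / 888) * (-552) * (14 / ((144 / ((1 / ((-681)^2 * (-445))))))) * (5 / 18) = 213880373 / 3958411610016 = 0.00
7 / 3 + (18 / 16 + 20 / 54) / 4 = 2339 / 864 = 2.71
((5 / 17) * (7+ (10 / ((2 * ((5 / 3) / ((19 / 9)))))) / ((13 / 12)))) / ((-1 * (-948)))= 835 / 209508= 0.00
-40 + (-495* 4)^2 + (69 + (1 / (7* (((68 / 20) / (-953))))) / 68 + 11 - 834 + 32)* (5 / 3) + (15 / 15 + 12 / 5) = 158569176589 / 40460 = 3919159.09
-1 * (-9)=9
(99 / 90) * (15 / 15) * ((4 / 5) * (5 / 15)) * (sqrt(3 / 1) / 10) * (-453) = -1661 * sqrt(3) / 125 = -23.02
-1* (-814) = 814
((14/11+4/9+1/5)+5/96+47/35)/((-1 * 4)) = -367247/443520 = -0.83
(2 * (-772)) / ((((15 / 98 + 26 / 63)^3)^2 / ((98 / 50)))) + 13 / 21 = -747947763963396386475299 / 8105178376967175525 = -92280.23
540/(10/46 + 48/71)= 881820/1459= 604.40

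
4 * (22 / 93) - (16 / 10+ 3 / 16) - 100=-750259 / 7440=-100.84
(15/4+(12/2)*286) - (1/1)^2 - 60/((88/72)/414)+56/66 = -2455733/132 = -18604.04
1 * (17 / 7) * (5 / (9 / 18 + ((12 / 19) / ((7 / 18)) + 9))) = 3230 / 2959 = 1.09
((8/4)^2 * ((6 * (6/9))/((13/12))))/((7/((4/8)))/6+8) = 576/403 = 1.43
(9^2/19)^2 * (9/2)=59049/722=81.79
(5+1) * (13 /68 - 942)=-192129 /34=-5650.85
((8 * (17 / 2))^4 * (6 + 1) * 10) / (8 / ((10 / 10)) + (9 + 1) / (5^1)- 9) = 1496696320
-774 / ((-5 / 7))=5418 / 5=1083.60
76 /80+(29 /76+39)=7663 /190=40.33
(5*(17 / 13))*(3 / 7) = 255 / 91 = 2.80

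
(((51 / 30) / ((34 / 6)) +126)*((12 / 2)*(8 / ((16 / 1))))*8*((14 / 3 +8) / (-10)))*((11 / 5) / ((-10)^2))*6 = -506.82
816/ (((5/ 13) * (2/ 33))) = 175032/ 5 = 35006.40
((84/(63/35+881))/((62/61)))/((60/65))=27755/273668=0.10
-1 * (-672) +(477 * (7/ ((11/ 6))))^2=401442468/ 121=3317706.35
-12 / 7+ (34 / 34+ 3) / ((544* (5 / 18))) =-4017 / 2380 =-1.69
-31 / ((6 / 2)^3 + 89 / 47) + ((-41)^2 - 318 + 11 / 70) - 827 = 1816611 / 3395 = 535.08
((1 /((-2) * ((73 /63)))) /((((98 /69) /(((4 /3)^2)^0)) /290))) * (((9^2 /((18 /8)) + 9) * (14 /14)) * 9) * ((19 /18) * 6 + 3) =-333043.15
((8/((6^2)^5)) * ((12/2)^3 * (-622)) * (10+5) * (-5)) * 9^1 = 7775/648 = 12.00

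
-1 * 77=-77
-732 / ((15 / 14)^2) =-47824 / 75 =-637.65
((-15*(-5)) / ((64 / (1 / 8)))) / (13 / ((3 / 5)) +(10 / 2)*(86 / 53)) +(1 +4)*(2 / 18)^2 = 2617505 / 39273984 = 0.07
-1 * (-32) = 32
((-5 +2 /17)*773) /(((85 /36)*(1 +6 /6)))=-1154862 /1445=-799.21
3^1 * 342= 1026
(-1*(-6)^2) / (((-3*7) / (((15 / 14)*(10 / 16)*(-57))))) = -12825 / 196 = -65.43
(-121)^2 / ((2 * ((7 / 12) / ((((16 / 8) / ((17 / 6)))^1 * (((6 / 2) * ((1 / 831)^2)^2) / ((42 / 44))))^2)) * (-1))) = -226759808 / 834903706179901984449573141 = -0.00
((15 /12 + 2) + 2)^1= 5.25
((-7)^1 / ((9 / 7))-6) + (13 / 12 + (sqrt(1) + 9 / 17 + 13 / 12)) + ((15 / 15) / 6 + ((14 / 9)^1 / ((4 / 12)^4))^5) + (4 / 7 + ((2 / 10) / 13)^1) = 2210831037623291 / 69615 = 31757969369.01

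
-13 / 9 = -1.44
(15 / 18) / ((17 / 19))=95 / 102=0.93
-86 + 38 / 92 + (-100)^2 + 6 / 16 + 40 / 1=1831681 / 184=9954.79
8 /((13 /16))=128 /13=9.85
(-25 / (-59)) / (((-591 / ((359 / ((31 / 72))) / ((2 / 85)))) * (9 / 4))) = -12206000 / 1080939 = -11.29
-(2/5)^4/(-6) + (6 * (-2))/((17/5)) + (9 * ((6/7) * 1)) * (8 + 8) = 26753452/223125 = 119.90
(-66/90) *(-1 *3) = 11/5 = 2.20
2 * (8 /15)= 16 /15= 1.07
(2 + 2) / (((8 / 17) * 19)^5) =1419857 / 20284203008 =0.00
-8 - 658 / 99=-14.65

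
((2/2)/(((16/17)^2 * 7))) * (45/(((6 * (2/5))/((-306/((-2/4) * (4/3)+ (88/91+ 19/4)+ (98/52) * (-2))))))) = -129334725/179072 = -722.25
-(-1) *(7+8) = 15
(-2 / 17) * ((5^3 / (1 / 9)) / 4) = -1125 / 34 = -33.09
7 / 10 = 0.70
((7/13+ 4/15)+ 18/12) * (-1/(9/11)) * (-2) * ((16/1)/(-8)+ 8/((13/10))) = 19778/845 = 23.41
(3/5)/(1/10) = 6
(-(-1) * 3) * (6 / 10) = 9 / 5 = 1.80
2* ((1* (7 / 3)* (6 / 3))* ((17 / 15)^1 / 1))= 476 / 45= 10.58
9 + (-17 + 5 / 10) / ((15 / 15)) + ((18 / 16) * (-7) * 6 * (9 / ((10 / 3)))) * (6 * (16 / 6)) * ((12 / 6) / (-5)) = 40449 / 50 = 808.98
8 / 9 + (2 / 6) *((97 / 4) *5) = 1487 / 36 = 41.31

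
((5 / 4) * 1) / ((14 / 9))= 45 / 56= 0.80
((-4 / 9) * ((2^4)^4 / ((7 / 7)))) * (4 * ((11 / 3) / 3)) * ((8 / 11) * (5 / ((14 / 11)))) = -230686720 / 567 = -406854.89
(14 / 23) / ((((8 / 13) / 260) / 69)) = 17745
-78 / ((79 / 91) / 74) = -525252 / 79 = -6648.76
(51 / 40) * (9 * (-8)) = -459 / 5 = -91.80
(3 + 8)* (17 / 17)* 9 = 99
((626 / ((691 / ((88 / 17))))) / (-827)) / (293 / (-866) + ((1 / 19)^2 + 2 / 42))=361660762848 / 18365003327749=0.02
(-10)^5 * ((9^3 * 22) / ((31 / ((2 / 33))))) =-97200000 / 31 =-3135483.87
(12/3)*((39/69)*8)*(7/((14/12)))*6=14976/23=651.13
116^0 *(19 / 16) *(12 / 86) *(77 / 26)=4389 / 8944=0.49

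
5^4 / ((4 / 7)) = 4375 / 4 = 1093.75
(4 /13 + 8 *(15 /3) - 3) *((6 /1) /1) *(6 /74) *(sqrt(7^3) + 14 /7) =17460 /481 + 61110 *sqrt(7) /481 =372.44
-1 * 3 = -3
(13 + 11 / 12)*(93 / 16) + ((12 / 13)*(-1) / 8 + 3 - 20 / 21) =82.82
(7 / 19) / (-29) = -7 / 551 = -0.01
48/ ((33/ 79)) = 1264/ 11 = 114.91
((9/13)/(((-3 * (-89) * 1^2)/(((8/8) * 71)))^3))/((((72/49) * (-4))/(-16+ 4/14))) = 137795735/3959105904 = 0.03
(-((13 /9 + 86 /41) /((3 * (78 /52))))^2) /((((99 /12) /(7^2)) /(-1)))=3.68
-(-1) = 1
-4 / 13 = -0.31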